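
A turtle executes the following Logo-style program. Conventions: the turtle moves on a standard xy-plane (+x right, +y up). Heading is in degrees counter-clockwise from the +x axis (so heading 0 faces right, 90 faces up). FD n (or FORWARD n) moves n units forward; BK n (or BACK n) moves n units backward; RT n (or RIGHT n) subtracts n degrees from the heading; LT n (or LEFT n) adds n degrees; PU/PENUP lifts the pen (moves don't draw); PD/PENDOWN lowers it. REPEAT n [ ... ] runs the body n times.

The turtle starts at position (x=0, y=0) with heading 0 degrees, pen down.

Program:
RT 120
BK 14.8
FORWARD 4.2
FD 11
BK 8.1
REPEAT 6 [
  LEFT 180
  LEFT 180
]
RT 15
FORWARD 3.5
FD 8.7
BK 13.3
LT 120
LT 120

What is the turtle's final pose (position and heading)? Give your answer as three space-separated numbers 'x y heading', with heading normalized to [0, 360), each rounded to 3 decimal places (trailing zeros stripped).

Executing turtle program step by step:
Start: pos=(0,0), heading=0, pen down
RT 120: heading 0 -> 240
BK 14.8: (0,0) -> (7.4,12.817) [heading=240, draw]
FD 4.2: (7.4,12.817) -> (5.3,9.18) [heading=240, draw]
FD 11: (5.3,9.18) -> (-0.2,-0.346) [heading=240, draw]
BK 8.1: (-0.2,-0.346) -> (3.85,6.668) [heading=240, draw]
REPEAT 6 [
  -- iteration 1/6 --
  LT 180: heading 240 -> 60
  LT 180: heading 60 -> 240
  -- iteration 2/6 --
  LT 180: heading 240 -> 60
  LT 180: heading 60 -> 240
  -- iteration 3/6 --
  LT 180: heading 240 -> 60
  LT 180: heading 60 -> 240
  -- iteration 4/6 --
  LT 180: heading 240 -> 60
  LT 180: heading 60 -> 240
  -- iteration 5/6 --
  LT 180: heading 240 -> 60
  LT 180: heading 60 -> 240
  -- iteration 6/6 --
  LT 180: heading 240 -> 60
  LT 180: heading 60 -> 240
]
RT 15: heading 240 -> 225
FD 3.5: (3.85,6.668) -> (1.375,4.194) [heading=225, draw]
FD 8.7: (1.375,4.194) -> (-4.777,-1.958) [heading=225, draw]
BK 13.3: (-4.777,-1.958) -> (4.628,7.446) [heading=225, draw]
LT 120: heading 225 -> 345
LT 120: heading 345 -> 105
Final: pos=(4.628,7.446), heading=105, 7 segment(s) drawn

Answer: 4.628 7.446 105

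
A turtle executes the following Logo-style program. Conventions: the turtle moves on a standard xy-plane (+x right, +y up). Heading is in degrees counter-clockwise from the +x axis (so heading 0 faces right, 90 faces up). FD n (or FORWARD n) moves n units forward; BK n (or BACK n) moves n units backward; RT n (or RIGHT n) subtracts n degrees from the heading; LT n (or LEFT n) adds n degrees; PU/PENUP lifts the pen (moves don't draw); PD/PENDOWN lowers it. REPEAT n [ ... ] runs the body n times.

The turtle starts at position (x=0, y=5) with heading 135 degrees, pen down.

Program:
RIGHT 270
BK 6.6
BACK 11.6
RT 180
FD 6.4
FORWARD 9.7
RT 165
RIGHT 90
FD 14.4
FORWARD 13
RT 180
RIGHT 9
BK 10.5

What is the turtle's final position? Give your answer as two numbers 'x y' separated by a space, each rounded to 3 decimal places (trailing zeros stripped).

Answer: -7.635 49.562

Derivation:
Executing turtle program step by step:
Start: pos=(0,5), heading=135, pen down
RT 270: heading 135 -> 225
BK 6.6: (0,5) -> (4.667,9.667) [heading=225, draw]
BK 11.6: (4.667,9.667) -> (12.869,17.869) [heading=225, draw]
RT 180: heading 225 -> 45
FD 6.4: (12.869,17.869) -> (17.395,22.395) [heading=45, draw]
FD 9.7: (17.395,22.395) -> (24.254,29.254) [heading=45, draw]
RT 165: heading 45 -> 240
RT 90: heading 240 -> 150
FD 14.4: (24.254,29.254) -> (11.783,36.454) [heading=150, draw]
FD 13: (11.783,36.454) -> (0.525,42.954) [heading=150, draw]
RT 180: heading 150 -> 330
RT 9: heading 330 -> 321
BK 10.5: (0.525,42.954) -> (-7.635,49.562) [heading=321, draw]
Final: pos=(-7.635,49.562), heading=321, 7 segment(s) drawn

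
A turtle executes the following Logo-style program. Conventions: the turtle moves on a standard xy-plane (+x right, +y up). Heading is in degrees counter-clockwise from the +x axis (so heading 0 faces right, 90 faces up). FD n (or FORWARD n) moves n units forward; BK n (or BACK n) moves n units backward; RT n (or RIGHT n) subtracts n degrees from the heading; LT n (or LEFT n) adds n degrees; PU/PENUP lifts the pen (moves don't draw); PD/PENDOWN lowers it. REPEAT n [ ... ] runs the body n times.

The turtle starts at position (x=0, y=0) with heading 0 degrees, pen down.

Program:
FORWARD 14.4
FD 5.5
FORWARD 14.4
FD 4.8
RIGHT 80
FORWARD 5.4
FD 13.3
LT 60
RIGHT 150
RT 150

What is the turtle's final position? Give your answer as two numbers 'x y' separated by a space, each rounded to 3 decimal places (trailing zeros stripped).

Executing turtle program step by step:
Start: pos=(0,0), heading=0, pen down
FD 14.4: (0,0) -> (14.4,0) [heading=0, draw]
FD 5.5: (14.4,0) -> (19.9,0) [heading=0, draw]
FD 14.4: (19.9,0) -> (34.3,0) [heading=0, draw]
FD 4.8: (34.3,0) -> (39.1,0) [heading=0, draw]
RT 80: heading 0 -> 280
FD 5.4: (39.1,0) -> (40.038,-5.318) [heading=280, draw]
FD 13.3: (40.038,-5.318) -> (42.347,-18.416) [heading=280, draw]
LT 60: heading 280 -> 340
RT 150: heading 340 -> 190
RT 150: heading 190 -> 40
Final: pos=(42.347,-18.416), heading=40, 6 segment(s) drawn

Answer: 42.347 -18.416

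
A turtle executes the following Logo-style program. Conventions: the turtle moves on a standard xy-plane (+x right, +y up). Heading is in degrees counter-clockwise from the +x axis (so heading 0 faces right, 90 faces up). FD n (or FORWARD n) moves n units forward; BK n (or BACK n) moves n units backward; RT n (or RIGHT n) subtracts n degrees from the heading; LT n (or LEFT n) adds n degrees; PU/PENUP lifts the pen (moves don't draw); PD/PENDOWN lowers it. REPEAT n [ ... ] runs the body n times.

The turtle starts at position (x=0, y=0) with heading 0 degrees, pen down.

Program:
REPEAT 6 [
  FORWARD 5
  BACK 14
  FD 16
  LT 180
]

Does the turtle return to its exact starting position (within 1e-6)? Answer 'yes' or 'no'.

Executing turtle program step by step:
Start: pos=(0,0), heading=0, pen down
REPEAT 6 [
  -- iteration 1/6 --
  FD 5: (0,0) -> (5,0) [heading=0, draw]
  BK 14: (5,0) -> (-9,0) [heading=0, draw]
  FD 16: (-9,0) -> (7,0) [heading=0, draw]
  LT 180: heading 0 -> 180
  -- iteration 2/6 --
  FD 5: (7,0) -> (2,0) [heading=180, draw]
  BK 14: (2,0) -> (16,0) [heading=180, draw]
  FD 16: (16,0) -> (0,0) [heading=180, draw]
  LT 180: heading 180 -> 0
  -- iteration 3/6 --
  FD 5: (0,0) -> (5,0) [heading=0, draw]
  BK 14: (5,0) -> (-9,0) [heading=0, draw]
  FD 16: (-9,0) -> (7,0) [heading=0, draw]
  LT 180: heading 0 -> 180
  -- iteration 4/6 --
  FD 5: (7,0) -> (2,0) [heading=180, draw]
  BK 14: (2,0) -> (16,0) [heading=180, draw]
  FD 16: (16,0) -> (0,0) [heading=180, draw]
  LT 180: heading 180 -> 0
  -- iteration 5/6 --
  FD 5: (0,0) -> (5,0) [heading=0, draw]
  BK 14: (5,0) -> (-9,0) [heading=0, draw]
  FD 16: (-9,0) -> (7,0) [heading=0, draw]
  LT 180: heading 0 -> 180
  -- iteration 6/6 --
  FD 5: (7,0) -> (2,0) [heading=180, draw]
  BK 14: (2,0) -> (16,0) [heading=180, draw]
  FD 16: (16,0) -> (0,0) [heading=180, draw]
  LT 180: heading 180 -> 0
]
Final: pos=(0,0), heading=0, 18 segment(s) drawn

Start position: (0, 0)
Final position: (0, 0)
Distance = 0; < 1e-6 -> CLOSED

Answer: yes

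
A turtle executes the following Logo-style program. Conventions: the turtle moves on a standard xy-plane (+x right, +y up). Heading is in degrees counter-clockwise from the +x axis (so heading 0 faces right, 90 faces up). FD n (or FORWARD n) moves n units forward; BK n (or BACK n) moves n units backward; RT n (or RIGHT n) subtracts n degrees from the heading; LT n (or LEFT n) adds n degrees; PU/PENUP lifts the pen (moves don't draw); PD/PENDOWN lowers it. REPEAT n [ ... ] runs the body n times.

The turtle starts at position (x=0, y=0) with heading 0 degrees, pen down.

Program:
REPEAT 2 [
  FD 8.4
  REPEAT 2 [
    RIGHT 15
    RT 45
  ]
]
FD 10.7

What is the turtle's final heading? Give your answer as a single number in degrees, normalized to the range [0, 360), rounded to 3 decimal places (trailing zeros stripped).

Answer: 120

Derivation:
Executing turtle program step by step:
Start: pos=(0,0), heading=0, pen down
REPEAT 2 [
  -- iteration 1/2 --
  FD 8.4: (0,0) -> (8.4,0) [heading=0, draw]
  REPEAT 2 [
    -- iteration 1/2 --
    RT 15: heading 0 -> 345
    RT 45: heading 345 -> 300
    -- iteration 2/2 --
    RT 15: heading 300 -> 285
    RT 45: heading 285 -> 240
  ]
  -- iteration 2/2 --
  FD 8.4: (8.4,0) -> (4.2,-7.275) [heading=240, draw]
  REPEAT 2 [
    -- iteration 1/2 --
    RT 15: heading 240 -> 225
    RT 45: heading 225 -> 180
    -- iteration 2/2 --
    RT 15: heading 180 -> 165
    RT 45: heading 165 -> 120
  ]
]
FD 10.7: (4.2,-7.275) -> (-1.15,1.992) [heading=120, draw]
Final: pos=(-1.15,1.992), heading=120, 3 segment(s) drawn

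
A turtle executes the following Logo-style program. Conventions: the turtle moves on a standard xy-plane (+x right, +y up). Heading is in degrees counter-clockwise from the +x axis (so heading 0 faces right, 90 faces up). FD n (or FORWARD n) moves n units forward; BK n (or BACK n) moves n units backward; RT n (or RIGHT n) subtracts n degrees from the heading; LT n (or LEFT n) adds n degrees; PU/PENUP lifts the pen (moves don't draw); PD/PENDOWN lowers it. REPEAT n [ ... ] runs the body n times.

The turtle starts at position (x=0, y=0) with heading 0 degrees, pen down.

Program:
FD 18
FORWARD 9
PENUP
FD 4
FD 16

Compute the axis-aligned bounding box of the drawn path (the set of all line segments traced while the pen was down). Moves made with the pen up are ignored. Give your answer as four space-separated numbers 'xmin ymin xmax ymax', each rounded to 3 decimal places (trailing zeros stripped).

Answer: 0 0 27 0

Derivation:
Executing turtle program step by step:
Start: pos=(0,0), heading=0, pen down
FD 18: (0,0) -> (18,0) [heading=0, draw]
FD 9: (18,0) -> (27,0) [heading=0, draw]
PU: pen up
FD 4: (27,0) -> (31,0) [heading=0, move]
FD 16: (31,0) -> (47,0) [heading=0, move]
Final: pos=(47,0), heading=0, 2 segment(s) drawn

Segment endpoints: x in {0, 18, 27}, y in {0}
xmin=0, ymin=0, xmax=27, ymax=0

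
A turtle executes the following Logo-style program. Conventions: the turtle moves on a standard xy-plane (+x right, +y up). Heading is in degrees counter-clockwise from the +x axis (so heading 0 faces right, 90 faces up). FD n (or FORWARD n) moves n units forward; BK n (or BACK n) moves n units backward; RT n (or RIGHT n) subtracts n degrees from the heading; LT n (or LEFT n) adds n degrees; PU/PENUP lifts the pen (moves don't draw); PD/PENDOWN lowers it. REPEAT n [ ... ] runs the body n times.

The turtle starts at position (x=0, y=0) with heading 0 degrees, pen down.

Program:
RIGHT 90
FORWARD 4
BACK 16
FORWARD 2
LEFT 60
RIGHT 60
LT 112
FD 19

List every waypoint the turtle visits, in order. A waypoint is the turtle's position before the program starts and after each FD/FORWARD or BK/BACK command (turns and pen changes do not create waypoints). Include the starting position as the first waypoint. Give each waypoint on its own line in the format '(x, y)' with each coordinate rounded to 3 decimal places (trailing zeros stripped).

Executing turtle program step by step:
Start: pos=(0,0), heading=0, pen down
RT 90: heading 0 -> 270
FD 4: (0,0) -> (0,-4) [heading=270, draw]
BK 16: (0,-4) -> (0,12) [heading=270, draw]
FD 2: (0,12) -> (0,10) [heading=270, draw]
LT 60: heading 270 -> 330
RT 60: heading 330 -> 270
LT 112: heading 270 -> 22
FD 19: (0,10) -> (17.616,17.118) [heading=22, draw]
Final: pos=(17.616,17.118), heading=22, 4 segment(s) drawn
Waypoints (5 total):
(0, 0)
(0, -4)
(0, 12)
(0, 10)
(17.616, 17.118)

Answer: (0, 0)
(0, -4)
(0, 12)
(0, 10)
(17.616, 17.118)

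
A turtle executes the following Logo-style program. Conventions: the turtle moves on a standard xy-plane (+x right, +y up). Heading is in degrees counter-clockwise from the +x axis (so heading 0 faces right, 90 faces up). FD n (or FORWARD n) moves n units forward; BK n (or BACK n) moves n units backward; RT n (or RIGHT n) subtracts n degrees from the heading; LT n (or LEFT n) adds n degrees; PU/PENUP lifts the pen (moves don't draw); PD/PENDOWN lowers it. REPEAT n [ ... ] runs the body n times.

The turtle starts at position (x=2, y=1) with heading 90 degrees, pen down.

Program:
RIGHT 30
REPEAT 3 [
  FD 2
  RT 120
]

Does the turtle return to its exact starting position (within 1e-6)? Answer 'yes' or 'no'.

Executing turtle program step by step:
Start: pos=(2,1), heading=90, pen down
RT 30: heading 90 -> 60
REPEAT 3 [
  -- iteration 1/3 --
  FD 2: (2,1) -> (3,2.732) [heading=60, draw]
  RT 120: heading 60 -> 300
  -- iteration 2/3 --
  FD 2: (3,2.732) -> (4,1) [heading=300, draw]
  RT 120: heading 300 -> 180
  -- iteration 3/3 --
  FD 2: (4,1) -> (2,1) [heading=180, draw]
  RT 120: heading 180 -> 60
]
Final: pos=(2,1), heading=60, 3 segment(s) drawn

Start position: (2, 1)
Final position: (2, 1)
Distance = 0; < 1e-6 -> CLOSED

Answer: yes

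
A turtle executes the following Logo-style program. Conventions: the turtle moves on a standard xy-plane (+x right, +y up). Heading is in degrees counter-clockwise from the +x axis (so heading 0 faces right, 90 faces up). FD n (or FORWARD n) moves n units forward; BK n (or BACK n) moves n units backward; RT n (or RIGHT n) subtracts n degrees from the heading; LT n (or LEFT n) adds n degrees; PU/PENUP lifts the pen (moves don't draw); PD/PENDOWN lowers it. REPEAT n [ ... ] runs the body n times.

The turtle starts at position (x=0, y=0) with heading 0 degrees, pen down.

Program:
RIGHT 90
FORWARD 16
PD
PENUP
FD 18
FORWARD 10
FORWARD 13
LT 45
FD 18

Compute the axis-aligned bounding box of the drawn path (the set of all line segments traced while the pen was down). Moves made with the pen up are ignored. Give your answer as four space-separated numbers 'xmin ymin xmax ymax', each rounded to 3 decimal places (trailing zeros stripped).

Executing turtle program step by step:
Start: pos=(0,0), heading=0, pen down
RT 90: heading 0 -> 270
FD 16: (0,0) -> (0,-16) [heading=270, draw]
PD: pen down
PU: pen up
FD 18: (0,-16) -> (0,-34) [heading=270, move]
FD 10: (0,-34) -> (0,-44) [heading=270, move]
FD 13: (0,-44) -> (0,-57) [heading=270, move]
LT 45: heading 270 -> 315
FD 18: (0,-57) -> (12.728,-69.728) [heading=315, move]
Final: pos=(12.728,-69.728), heading=315, 1 segment(s) drawn

Segment endpoints: x in {0, 0}, y in {-16, 0}
xmin=0, ymin=-16, xmax=0, ymax=0

Answer: 0 -16 0 0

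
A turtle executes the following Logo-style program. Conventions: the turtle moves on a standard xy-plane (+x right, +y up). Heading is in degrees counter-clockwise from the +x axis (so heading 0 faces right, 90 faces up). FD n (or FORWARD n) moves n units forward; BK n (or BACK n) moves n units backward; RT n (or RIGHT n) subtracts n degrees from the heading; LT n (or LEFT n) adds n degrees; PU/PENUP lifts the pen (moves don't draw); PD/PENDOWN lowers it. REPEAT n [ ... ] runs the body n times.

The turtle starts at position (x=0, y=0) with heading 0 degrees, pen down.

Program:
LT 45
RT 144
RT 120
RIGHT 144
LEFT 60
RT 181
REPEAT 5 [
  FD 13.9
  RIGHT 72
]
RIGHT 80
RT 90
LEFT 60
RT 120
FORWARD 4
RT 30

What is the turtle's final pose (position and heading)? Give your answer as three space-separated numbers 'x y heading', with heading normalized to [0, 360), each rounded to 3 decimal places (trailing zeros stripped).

Answer: 3.978 0.418 336

Derivation:
Executing turtle program step by step:
Start: pos=(0,0), heading=0, pen down
LT 45: heading 0 -> 45
RT 144: heading 45 -> 261
RT 120: heading 261 -> 141
RT 144: heading 141 -> 357
LT 60: heading 357 -> 57
RT 181: heading 57 -> 236
REPEAT 5 [
  -- iteration 1/5 --
  FD 13.9: (0,0) -> (-7.773,-11.524) [heading=236, draw]
  RT 72: heading 236 -> 164
  -- iteration 2/5 --
  FD 13.9: (-7.773,-11.524) -> (-21.134,-7.692) [heading=164, draw]
  RT 72: heading 164 -> 92
  -- iteration 3/5 --
  FD 13.9: (-21.134,-7.692) -> (-21.619,6.199) [heading=92, draw]
  RT 72: heading 92 -> 20
  -- iteration 4/5 --
  FD 13.9: (-21.619,6.199) -> (-8.558,10.953) [heading=20, draw]
  RT 72: heading 20 -> 308
  -- iteration 5/5 --
  FD 13.9: (-8.558,10.953) -> (0,0) [heading=308, draw]
  RT 72: heading 308 -> 236
]
RT 80: heading 236 -> 156
RT 90: heading 156 -> 66
LT 60: heading 66 -> 126
RT 120: heading 126 -> 6
FD 4: (0,0) -> (3.978,0.418) [heading=6, draw]
RT 30: heading 6 -> 336
Final: pos=(3.978,0.418), heading=336, 6 segment(s) drawn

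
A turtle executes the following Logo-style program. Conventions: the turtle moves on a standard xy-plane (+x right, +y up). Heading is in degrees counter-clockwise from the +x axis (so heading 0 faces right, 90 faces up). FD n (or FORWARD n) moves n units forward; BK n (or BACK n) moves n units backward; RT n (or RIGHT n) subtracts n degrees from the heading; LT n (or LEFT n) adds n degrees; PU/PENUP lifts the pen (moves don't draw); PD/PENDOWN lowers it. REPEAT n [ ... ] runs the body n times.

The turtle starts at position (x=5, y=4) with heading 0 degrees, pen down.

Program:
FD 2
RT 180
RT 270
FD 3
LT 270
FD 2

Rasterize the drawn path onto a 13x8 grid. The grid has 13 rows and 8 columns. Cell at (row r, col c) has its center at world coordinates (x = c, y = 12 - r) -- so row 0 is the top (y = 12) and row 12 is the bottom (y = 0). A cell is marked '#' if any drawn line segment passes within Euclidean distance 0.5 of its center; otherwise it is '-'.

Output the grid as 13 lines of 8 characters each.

Segment 0: (5,4) -> (7,4)
Segment 1: (7,4) -> (7,1)
Segment 2: (7,1) -> (5,1)

Answer: --------
--------
--------
--------
--------
--------
--------
--------
-----###
-------#
-------#
-----###
--------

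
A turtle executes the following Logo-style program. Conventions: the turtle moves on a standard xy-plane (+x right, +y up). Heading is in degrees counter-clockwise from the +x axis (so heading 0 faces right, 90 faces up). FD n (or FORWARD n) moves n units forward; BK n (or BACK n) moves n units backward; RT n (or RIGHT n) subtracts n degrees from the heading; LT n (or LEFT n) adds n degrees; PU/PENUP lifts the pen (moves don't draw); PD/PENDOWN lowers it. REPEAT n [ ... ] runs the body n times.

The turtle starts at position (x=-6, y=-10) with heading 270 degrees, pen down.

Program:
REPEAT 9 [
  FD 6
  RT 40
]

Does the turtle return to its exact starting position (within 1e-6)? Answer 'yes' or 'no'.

Answer: yes

Derivation:
Executing turtle program step by step:
Start: pos=(-6,-10), heading=270, pen down
REPEAT 9 [
  -- iteration 1/9 --
  FD 6: (-6,-10) -> (-6,-16) [heading=270, draw]
  RT 40: heading 270 -> 230
  -- iteration 2/9 --
  FD 6: (-6,-16) -> (-9.857,-20.596) [heading=230, draw]
  RT 40: heading 230 -> 190
  -- iteration 3/9 --
  FD 6: (-9.857,-20.596) -> (-15.766,-21.638) [heading=190, draw]
  RT 40: heading 190 -> 150
  -- iteration 4/9 --
  FD 6: (-15.766,-21.638) -> (-20.962,-18.638) [heading=150, draw]
  RT 40: heading 150 -> 110
  -- iteration 5/9 --
  FD 6: (-20.962,-18.638) -> (-23.014,-13) [heading=110, draw]
  RT 40: heading 110 -> 70
  -- iteration 6/9 --
  FD 6: (-23.014,-13) -> (-20.962,-7.362) [heading=70, draw]
  RT 40: heading 70 -> 30
  -- iteration 7/9 --
  FD 6: (-20.962,-7.362) -> (-15.766,-4.362) [heading=30, draw]
  RT 40: heading 30 -> 350
  -- iteration 8/9 --
  FD 6: (-15.766,-4.362) -> (-9.857,-5.404) [heading=350, draw]
  RT 40: heading 350 -> 310
  -- iteration 9/9 --
  FD 6: (-9.857,-5.404) -> (-6,-10) [heading=310, draw]
  RT 40: heading 310 -> 270
]
Final: pos=(-6,-10), heading=270, 9 segment(s) drawn

Start position: (-6, -10)
Final position: (-6, -10)
Distance = 0; < 1e-6 -> CLOSED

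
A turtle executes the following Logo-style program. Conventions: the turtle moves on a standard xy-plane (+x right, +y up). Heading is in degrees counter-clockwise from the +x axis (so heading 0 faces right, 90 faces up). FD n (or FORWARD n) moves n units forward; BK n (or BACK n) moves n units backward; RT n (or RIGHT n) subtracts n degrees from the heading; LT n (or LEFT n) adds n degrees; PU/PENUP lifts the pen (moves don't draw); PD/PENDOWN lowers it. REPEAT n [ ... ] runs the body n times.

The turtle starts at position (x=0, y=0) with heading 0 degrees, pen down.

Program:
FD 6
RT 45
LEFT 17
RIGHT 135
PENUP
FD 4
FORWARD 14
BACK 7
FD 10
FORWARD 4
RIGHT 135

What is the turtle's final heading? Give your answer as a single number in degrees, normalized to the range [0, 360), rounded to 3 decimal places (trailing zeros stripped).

Answer: 62

Derivation:
Executing turtle program step by step:
Start: pos=(0,0), heading=0, pen down
FD 6: (0,0) -> (6,0) [heading=0, draw]
RT 45: heading 0 -> 315
LT 17: heading 315 -> 332
RT 135: heading 332 -> 197
PU: pen up
FD 4: (6,0) -> (2.175,-1.169) [heading=197, move]
FD 14: (2.175,-1.169) -> (-11.213,-5.263) [heading=197, move]
BK 7: (-11.213,-5.263) -> (-4.519,-3.216) [heading=197, move]
FD 10: (-4.519,-3.216) -> (-14.082,-6.14) [heading=197, move]
FD 4: (-14.082,-6.14) -> (-17.908,-7.309) [heading=197, move]
RT 135: heading 197 -> 62
Final: pos=(-17.908,-7.309), heading=62, 1 segment(s) drawn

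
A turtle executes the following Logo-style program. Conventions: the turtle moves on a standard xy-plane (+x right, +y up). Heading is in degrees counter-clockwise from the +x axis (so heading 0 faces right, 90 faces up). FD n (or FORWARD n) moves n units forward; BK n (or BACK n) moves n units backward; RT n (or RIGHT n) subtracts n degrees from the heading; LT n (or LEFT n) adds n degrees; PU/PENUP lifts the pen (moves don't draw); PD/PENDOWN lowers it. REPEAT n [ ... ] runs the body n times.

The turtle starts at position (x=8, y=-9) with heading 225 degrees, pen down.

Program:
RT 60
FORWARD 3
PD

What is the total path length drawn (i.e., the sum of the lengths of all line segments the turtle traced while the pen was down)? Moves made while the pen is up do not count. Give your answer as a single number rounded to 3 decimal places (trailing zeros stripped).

Executing turtle program step by step:
Start: pos=(8,-9), heading=225, pen down
RT 60: heading 225 -> 165
FD 3: (8,-9) -> (5.102,-8.224) [heading=165, draw]
PD: pen down
Final: pos=(5.102,-8.224), heading=165, 1 segment(s) drawn

Segment lengths:
  seg 1: (8,-9) -> (5.102,-8.224), length = 3
Total = 3

Answer: 3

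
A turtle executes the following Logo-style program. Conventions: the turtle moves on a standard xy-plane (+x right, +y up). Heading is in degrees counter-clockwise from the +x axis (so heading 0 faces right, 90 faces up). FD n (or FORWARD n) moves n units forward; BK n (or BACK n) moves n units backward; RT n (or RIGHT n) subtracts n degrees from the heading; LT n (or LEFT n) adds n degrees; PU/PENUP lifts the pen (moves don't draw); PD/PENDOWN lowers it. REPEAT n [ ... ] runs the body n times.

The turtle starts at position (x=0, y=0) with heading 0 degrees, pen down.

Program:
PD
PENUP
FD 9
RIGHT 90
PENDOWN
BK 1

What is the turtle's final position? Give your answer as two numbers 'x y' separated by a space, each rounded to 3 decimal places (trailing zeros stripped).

Answer: 9 1

Derivation:
Executing turtle program step by step:
Start: pos=(0,0), heading=0, pen down
PD: pen down
PU: pen up
FD 9: (0,0) -> (9,0) [heading=0, move]
RT 90: heading 0 -> 270
PD: pen down
BK 1: (9,0) -> (9,1) [heading=270, draw]
Final: pos=(9,1), heading=270, 1 segment(s) drawn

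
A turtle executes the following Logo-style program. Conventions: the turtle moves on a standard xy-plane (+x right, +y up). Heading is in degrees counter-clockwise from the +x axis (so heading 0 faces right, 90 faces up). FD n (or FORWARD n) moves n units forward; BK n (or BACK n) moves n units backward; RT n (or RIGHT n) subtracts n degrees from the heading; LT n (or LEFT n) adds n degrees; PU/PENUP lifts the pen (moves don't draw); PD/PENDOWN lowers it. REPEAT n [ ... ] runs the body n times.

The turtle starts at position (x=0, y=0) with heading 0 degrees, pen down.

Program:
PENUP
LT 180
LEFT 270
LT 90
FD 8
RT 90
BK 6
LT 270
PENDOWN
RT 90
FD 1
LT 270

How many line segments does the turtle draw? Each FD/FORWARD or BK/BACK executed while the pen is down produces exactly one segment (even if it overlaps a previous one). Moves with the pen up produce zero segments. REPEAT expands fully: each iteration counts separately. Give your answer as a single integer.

Answer: 1

Derivation:
Executing turtle program step by step:
Start: pos=(0,0), heading=0, pen down
PU: pen up
LT 180: heading 0 -> 180
LT 270: heading 180 -> 90
LT 90: heading 90 -> 180
FD 8: (0,0) -> (-8,0) [heading=180, move]
RT 90: heading 180 -> 90
BK 6: (-8,0) -> (-8,-6) [heading=90, move]
LT 270: heading 90 -> 0
PD: pen down
RT 90: heading 0 -> 270
FD 1: (-8,-6) -> (-8,-7) [heading=270, draw]
LT 270: heading 270 -> 180
Final: pos=(-8,-7), heading=180, 1 segment(s) drawn
Segments drawn: 1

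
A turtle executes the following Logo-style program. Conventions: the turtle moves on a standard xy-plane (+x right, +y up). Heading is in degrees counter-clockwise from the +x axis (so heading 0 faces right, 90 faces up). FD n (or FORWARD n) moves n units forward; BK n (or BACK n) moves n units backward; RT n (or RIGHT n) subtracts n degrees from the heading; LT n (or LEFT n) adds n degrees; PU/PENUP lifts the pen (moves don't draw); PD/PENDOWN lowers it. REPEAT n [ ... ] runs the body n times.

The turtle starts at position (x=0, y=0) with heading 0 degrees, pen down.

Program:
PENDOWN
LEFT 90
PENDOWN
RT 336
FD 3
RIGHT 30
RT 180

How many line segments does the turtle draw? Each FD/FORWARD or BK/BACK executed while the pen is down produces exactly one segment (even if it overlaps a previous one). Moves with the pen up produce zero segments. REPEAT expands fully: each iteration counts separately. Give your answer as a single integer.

Answer: 1

Derivation:
Executing turtle program step by step:
Start: pos=(0,0), heading=0, pen down
PD: pen down
LT 90: heading 0 -> 90
PD: pen down
RT 336: heading 90 -> 114
FD 3: (0,0) -> (-1.22,2.741) [heading=114, draw]
RT 30: heading 114 -> 84
RT 180: heading 84 -> 264
Final: pos=(-1.22,2.741), heading=264, 1 segment(s) drawn
Segments drawn: 1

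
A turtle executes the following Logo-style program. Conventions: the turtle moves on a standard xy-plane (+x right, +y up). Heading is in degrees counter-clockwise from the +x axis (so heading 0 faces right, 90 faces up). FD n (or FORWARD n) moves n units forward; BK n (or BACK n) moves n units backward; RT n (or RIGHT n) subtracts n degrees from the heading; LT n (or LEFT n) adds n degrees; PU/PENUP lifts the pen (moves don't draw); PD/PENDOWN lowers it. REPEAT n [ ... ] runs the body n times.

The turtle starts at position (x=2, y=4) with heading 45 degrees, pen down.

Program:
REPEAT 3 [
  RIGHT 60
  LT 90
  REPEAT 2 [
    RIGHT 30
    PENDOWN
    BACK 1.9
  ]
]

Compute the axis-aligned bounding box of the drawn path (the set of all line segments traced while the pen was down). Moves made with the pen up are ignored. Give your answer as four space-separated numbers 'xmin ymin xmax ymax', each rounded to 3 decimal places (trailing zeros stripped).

Executing turtle program step by step:
Start: pos=(2,4), heading=45, pen down
REPEAT 3 [
  -- iteration 1/3 --
  RT 60: heading 45 -> 345
  LT 90: heading 345 -> 75
  REPEAT 2 [
    -- iteration 1/2 --
    RT 30: heading 75 -> 45
    PD: pen down
    BK 1.9: (2,4) -> (0.656,2.656) [heading=45, draw]
    -- iteration 2/2 --
    RT 30: heading 45 -> 15
    PD: pen down
    BK 1.9: (0.656,2.656) -> (-1.179,2.165) [heading=15, draw]
  ]
  -- iteration 2/3 --
  RT 60: heading 15 -> 315
  LT 90: heading 315 -> 45
  REPEAT 2 [
    -- iteration 1/2 --
    RT 30: heading 45 -> 15
    PD: pen down
    BK 1.9: (-1.179,2.165) -> (-3.014,1.673) [heading=15, draw]
    -- iteration 2/2 --
    RT 30: heading 15 -> 345
    PD: pen down
    BK 1.9: (-3.014,1.673) -> (-4.849,2.165) [heading=345, draw]
  ]
  -- iteration 3/3 --
  RT 60: heading 345 -> 285
  LT 90: heading 285 -> 15
  REPEAT 2 [
    -- iteration 1/2 --
    RT 30: heading 15 -> 345
    PD: pen down
    BK 1.9: (-4.849,2.165) -> (-6.685,2.656) [heading=345, draw]
    -- iteration 2/2 --
    RT 30: heading 345 -> 315
    PD: pen down
    BK 1.9: (-6.685,2.656) -> (-8.028,4) [heading=315, draw]
  ]
]
Final: pos=(-8.028,4), heading=315, 6 segment(s) drawn

Segment endpoints: x in {-8.028, -6.685, -4.849, -3.014, -1.179, 0.656, 2}, y in {1.673, 2.165, 2.656, 4}
xmin=-8.028, ymin=1.673, xmax=2, ymax=4

Answer: -8.028 1.673 2 4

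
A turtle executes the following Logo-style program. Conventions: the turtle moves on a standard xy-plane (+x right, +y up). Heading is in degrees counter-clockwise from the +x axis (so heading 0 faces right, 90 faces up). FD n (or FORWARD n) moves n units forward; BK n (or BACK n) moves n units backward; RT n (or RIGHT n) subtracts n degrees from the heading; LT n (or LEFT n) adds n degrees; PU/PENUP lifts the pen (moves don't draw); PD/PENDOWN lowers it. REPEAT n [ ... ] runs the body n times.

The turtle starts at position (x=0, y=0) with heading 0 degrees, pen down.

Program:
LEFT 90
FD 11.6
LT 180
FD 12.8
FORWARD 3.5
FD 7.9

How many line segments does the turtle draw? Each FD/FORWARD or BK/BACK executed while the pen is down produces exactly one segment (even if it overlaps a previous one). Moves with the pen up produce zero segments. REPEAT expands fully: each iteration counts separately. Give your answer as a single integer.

Answer: 4

Derivation:
Executing turtle program step by step:
Start: pos=(0,0), heading=0, pen down
LT 90: heading 0 -> 90
FD 11.6: (0,0) -> (0,11.6) [heading=90, draw]
LT 180: heading 90 -> 270
FD 12.8: (0,11.6) -> (0,-1.2) [heading=270, draw]
FD 3.5: (0,-1.2) -> (0,-4.7) [heading=270, draw]
FD 7.9: (0,-4.7) -> (0,-12.6) [heading=270, draw]
Final: pos=(0,-12.6), heading=270, 4 segment(s) drawn
Segments drawn: 4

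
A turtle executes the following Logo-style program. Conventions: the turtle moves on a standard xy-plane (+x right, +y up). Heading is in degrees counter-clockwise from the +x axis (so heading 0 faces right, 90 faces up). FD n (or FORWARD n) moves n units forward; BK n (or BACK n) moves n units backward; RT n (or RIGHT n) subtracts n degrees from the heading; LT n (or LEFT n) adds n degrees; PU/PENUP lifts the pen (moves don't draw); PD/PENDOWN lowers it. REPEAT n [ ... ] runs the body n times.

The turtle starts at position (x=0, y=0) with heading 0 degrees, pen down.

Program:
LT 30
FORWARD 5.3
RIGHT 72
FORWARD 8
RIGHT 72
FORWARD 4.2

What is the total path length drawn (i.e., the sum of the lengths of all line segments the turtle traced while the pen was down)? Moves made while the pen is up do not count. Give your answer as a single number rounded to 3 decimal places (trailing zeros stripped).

Answer: 17.5

Derivation:
Executing turtle program step by step:
Start: pos=(0,0), heading=0, pen down
LT 30: heading 0 -> 30
FD 5.3: (0,0) -> (4.59,2.65) [heading=30, draw]
RT 72: heading 30 -> 318
FD 8: (4.59,2.65) -> (10.535,-2.703) [heading=318, draw]
RT 72: heading 318 -> 246
FD 4.2: (10.535,-2.703) -> (8.827,-6.54) [heading=246, draw]
Final: pos=(8.827,-6.54), heading=246, 3 segment(s) drawn

Segment lengths:
  seg 1: (0,0) -> (4.59,2.65), length = 5.3
  seg 2: (4.59,2.65) -> (10.535,-2.703), length = 8
  seg 3: (10.535,-2.703) -> (8.827,-6.54), length = 4.2
Total = 17.5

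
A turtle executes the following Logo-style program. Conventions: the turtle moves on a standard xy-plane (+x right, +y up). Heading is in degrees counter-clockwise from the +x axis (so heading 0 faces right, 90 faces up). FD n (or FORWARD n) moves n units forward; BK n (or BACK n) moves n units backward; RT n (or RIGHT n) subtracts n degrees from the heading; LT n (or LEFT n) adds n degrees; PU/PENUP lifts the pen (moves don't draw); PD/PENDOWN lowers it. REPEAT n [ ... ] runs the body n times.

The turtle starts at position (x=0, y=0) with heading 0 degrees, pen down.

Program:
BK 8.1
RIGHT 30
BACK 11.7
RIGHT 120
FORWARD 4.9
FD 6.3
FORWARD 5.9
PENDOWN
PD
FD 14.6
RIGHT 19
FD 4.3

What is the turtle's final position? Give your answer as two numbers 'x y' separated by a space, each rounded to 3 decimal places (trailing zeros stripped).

Executing turtle program step by step:
Start: pos=(0,0), heading=0, pen down
BK 8.1: (0,0) -> (-8.1,0) [heading=0, draw]
RT 30: heading 0 -> 330
BK 11.7: (-8.1,0) -> (-18.232,5.85) [heading=330, draw]
RT 120: heading 330 -> 210
FD 4.9: (-18.232,5.85) -> (-22.476,3.4) [heading=210, draw]
FD 6.3: (-22.476,3.4) -> (-27.932,0.25) [heading=210, draw]
FD 5.9: (-27.932,0.25) -> (-33.042,-2.7) [heading=210, draw]
PD: pen down
PD: pen down
FD 14.6: (-33.042,-2.7) -> (-45.686,-10) [heading=210, draw]
RT 19: heading 210 -> 191
FD 4.3: (-45.686,-10) -> (-49.906,-10.82) [heading=191, draw]
Final: pos=(-49.906,-10.82), heading=191, 7 segment(s) drawn

Answer: -49.906 -10.82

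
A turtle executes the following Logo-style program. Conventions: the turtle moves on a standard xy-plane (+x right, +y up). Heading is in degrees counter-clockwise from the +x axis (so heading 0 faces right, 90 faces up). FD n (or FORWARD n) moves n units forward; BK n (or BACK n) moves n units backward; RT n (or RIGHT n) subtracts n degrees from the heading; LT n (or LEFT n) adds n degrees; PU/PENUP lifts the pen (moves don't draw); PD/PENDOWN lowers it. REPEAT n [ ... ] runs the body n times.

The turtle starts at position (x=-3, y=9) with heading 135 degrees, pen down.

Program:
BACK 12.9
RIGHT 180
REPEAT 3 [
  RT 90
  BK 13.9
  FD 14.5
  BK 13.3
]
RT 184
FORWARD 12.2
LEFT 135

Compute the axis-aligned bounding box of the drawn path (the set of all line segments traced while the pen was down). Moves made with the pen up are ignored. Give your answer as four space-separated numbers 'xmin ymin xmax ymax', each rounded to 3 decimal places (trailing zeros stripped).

Answer: -3 -17.106 24.931 9.707

Derivation:
Executing turtle program step by step:
Start: pos=(-3,9), heading=135, pen down
BK 12.9: (-3,9) -> (6.122,-0.122) [heading=135, draw]
RT 180: heading 135 -> 315
REPEAT 3 [
  -- iteration 1/3 --
  RT 90: heading 315 -> 225
  BK 13.9: (6.122,-0.122) -> (15.95,9.707) [heading=225, draw]
  FD 14.5: (15.95,9.707) -> (5.697,-0.546) [heading=225, draw]
  BK 13.3: (5.697,-0.546) -> (15.102,8.859) [heading=225, draw]
  -- iteration 2/3 --
  RT 90: heading 225 -> 135
  BK 13.9: (15.102,8.859) -> (24.931,-0.97) [heading=135, draw]
  FD 14.5: (24.931,-0.97) -> (14.678,9.283) [heading=135, draw]
  BK 13.3: (14.678,9.283) -> (24.082,-0.122) [heading=135, draw]
  -- iteration 3/3 --
  RT 90: heading 135 -> 45
  BK 13.9: (24.082,-0.122) -> (14.253,-9.95) [heading=45, draw]
  FD 14.5: (14.253,-9.95) -> (24.506,0.303) [heading=45, draw]
  BK 13.3: (24.506,0.303) -> (15.102,-9.102) [heading=45, draw]
]
RT 184: heading 45 -> 221
FD 12.2: (15.102,-9.102) -> (5.894,-17.106) [heading=221, draw]
LT 135: heading 221 -> 356
Final: pos=(5.894,-17.106), heading=356, 11 segment(s) drawn

Segment endpoints: x in {-3, 5.697, 5.894, 6.122, 14.253, 14.678, 15.102, 15.102, 15.95, 24.082, 24.506, 24.931}, y in {-17.106, -9.95, -9.102, -0.97, -0.546, -0.122, 0.303, 8.859, 9, 9.283, 9.707}
xmin=-3, ymin=-17.106, xmax=24.931, ymax=9.707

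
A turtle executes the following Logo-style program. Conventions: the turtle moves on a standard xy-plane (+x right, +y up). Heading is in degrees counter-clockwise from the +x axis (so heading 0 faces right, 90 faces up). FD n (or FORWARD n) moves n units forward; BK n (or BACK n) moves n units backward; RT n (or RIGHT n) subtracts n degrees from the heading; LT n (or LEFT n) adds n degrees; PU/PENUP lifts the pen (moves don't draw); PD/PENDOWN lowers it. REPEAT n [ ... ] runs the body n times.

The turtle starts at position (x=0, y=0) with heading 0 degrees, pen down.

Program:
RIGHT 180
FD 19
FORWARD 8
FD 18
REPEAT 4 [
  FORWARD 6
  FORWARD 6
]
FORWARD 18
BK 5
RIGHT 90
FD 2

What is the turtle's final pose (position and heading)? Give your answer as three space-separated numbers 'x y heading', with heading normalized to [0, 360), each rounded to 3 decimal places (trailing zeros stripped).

Executing turtle program step by step:
Start: pos=(0,0), heading=0, pen down
RT 180: heading 0 -> 180
FD 19: (0,0) -> (-19,0) [heading=180, draw]
FD 8: (-19,0) -> (-27,0) [heading=180, draw]
FD 18: (-27,0) -> (-45,0) [heading=180, draw]
REPEAT 4 [
  -- iteration 1/4 --
  FD 6: (-45,0) -> (-51,0) [heading=180, draw]
  FD 6: (-51,0) -> (-57,0) [heading=180, draw]
  -- iteration 2/4 --
  FD 6: (-57,0) -> (-63,0) [heading=180, draw]
  FD 6: (-63,0) -> (-69,0) [heading=180, draw]
  -- iteration 3/4 --
  FD 6: (-69,0) -> (-75,0) [heading=180, draw]
  FD 6: (-75,0) -> (-81,0) [heading=180, draw]
  -- iteration 4/4 --
  FD 6: (-81,0) -> (-87,0) [heading=180, draw]
  FD 6: (-87,0) -> (-93,0) [heading=180, draw]
]
FD 18: (-93,0) -> (-111,0) [heading=180, draw]
BK 5: (-111,0) -> (-106,0) [heading=180, draw]
RT 90: heading 180 -> 90
FD 2: (-106,0) -> (-106,2) [heading=90, draw]
Final: pos=(-106,2), heading=90, 14 segment(s) drawn

Answer: -106 2 90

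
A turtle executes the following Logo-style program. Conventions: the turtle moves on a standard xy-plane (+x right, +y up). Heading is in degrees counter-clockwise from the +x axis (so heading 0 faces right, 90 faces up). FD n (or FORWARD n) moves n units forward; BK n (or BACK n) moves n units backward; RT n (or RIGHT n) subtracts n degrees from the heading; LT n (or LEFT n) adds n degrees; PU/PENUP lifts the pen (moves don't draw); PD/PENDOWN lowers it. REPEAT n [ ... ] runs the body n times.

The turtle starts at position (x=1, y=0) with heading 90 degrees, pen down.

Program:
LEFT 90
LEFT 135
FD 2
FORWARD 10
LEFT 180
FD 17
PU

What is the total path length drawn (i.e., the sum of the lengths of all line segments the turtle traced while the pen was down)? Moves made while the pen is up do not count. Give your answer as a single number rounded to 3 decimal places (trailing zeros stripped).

Executing turtle program step by step:
Start: pos=(1,0), heading=90, pen down
LT 90: heading 90 -> 180
LT 135: heading 180 -> 315
FD 2: (1,0) -> (2.414,-1.414) [heading=315, draw]
FD 10: (2.414,-1.414) -> (9.485,-8.485) [heading=315, draw]
LT 180: heading 315 -> 135
FD 17: (9.485,-8.485) -> (-2.536,3.536) [heading=135, draw]
PU: pen up
Final: pos=(-2.536,3.536), heading=135, 3 segment(s) drawn

Segment lengths:
  seg 1: (1,0) -> (2.414,-1.414), length = 2
  seg 2: (2.414,-1.414) -> (9.485,-8.485), length = 10
  seg 3: (9.485,-8.485) -> (-2.536,3.536), length = 17
Total = 29

Answer: 29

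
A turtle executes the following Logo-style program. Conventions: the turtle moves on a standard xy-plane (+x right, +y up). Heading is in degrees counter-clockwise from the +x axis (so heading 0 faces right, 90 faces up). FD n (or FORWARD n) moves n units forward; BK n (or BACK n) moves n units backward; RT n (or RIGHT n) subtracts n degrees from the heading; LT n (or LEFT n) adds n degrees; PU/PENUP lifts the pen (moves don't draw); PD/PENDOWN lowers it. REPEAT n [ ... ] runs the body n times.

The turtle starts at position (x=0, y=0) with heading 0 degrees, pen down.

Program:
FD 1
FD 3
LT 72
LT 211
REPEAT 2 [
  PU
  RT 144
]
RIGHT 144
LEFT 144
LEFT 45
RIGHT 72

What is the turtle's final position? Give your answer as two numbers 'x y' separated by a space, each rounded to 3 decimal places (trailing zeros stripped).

Answer: 4 0

Derivation:
Executing turtle program step by step:
Start: pos=(0,0), heading=0, pen down
FD 1: (0,0) -> (1,0) [heading=0, draw]
FD 3: (1,0) -> (4,0) [heading=0, draw]
LT 72: heading 0 -> 72
LT 211: heading 72 -> 283
REPEAT 2 [
  -- iteration 1/2 --
  PU: pen up
  RT 144: heading 283 -> 139
  -- iteration 2/2 --
  PU: pen up
  RT 144: heading 139 -> 355
]
RT 144: heading 355 -> 211
LT 144: heading 211 -> 355
LT 45: heading 355 -> 40
RT 72: heading 40 -> 328
Final: pos=(4,0), heading=328, 2 segment(s) drawn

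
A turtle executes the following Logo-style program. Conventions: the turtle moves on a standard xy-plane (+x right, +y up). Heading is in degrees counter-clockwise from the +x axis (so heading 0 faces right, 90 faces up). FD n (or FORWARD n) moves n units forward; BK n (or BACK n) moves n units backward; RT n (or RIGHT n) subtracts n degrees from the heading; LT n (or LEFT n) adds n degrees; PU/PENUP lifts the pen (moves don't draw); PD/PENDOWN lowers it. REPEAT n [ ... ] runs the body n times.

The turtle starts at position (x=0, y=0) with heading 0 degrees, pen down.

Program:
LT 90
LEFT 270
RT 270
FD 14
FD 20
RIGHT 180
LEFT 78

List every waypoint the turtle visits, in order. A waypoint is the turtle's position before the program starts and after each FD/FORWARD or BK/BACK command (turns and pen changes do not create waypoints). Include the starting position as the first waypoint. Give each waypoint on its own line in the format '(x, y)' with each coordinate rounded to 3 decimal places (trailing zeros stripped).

Executing turtle program step by step:
Start: pos=(0,0), heading=0, pen down
LT 90: heading 0 -> 90
LT 270: heading 90 -> 0
RT 270: heading 0 -> 90
FD 14: (0,0) -> (0,14) [heading=90, draw]
FD 20: (0,14) -> (0,34) [heading=90, draw]
RT 180: heading 90 -> 270
LT 78: heading 270 -> 348
Final: pos=(0,34), heading=348, 2 segment(s) drawn
Waypoints (3 total):
(0, 0)
(0, 14)
(0, 34)

Answer: (0, 0)
(0, 14)
(0, 34)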